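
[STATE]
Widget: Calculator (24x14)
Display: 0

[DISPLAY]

                       0
┌───┬───┬───┬───┐       
│ 7 │ 8 │ 9 │ ÷ │       
├───┼───┼───┼───┤       
│ 4 │ 5 │ 6 │ × │       
├───┼───┼───┼───┤       
│ 1 │ 2 │ 3 │ - │       
├───┼───┼───┼───┤       
│ 0 │ . │ = │ + │       
├───┼───┼───┼───┤       
│ C │ MC│ MR│ M+│       
└───┴───┴───┴───┘       
                        
                        


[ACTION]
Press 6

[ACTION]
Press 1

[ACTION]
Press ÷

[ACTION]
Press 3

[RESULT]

                       3
┌───┬───┬───┬───┐       
│ 7 │ 8 │ 9 │ ÷ │       
├───┼───┼───┼───┤       
│ 4 │ 5 │ 6 │ × │       
├───┼───┼───┼───┤       
│ 1 │ 2 │ 3 │ - │       
├───┼───┼───┼───┤       
│ 0 │ . │ = │ + │       
├───┼───┼───┼───┤       
│ C │ MC│ MR│ M+│       
└───┴───┴───┴───┘       
                        
                        


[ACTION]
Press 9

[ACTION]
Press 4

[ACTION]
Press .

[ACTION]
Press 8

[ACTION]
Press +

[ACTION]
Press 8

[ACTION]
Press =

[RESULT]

             8.154508612
┌───┬───┬───┬───┐       
│ 7 │ 8 │ 9 │ ÷ │       
├───┼───┼───┼───┤       
│ 4 │ 5 │ 6 │ × │       
├───┼───┼───┼───┤       
│ 1 │ 2 │ 3 │ - │       
├───┼───┼───┼───┤       
│ 0 │ . │ = │ + │       
├───┼───┼───┼───┤       
│ C │ MC│ MR│ M+│       
└───┴───┴───┴───┘       
                        
                        


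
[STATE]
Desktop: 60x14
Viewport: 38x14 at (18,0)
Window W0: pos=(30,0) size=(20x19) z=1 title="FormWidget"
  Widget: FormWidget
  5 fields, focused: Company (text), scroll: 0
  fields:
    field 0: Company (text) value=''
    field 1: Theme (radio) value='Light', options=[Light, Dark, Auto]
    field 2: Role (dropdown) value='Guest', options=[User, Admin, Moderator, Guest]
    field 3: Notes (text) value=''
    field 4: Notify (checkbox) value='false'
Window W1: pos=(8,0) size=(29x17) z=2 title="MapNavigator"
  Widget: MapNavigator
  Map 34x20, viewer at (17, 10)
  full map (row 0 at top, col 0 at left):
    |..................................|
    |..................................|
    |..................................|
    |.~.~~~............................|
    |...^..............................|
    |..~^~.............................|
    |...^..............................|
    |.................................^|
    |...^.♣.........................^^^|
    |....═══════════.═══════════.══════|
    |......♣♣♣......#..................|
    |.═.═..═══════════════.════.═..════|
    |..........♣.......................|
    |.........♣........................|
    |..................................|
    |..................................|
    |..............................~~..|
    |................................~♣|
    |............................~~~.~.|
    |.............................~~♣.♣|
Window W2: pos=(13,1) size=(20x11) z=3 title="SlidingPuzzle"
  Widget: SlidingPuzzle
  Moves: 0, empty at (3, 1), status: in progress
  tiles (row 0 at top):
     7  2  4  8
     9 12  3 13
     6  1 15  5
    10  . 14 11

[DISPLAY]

━━━━━━━━━━━━━━━━━━┓━━━━━━━━━━━━┓      
━━━━━━━━━━━━━━┓   ┃idget       ┃      
dingPuzzle    ┃───┨────────────┨      
──────────────┨...┃any:    [  ]┃      
─┬────┬────┬──┃...┃e:      (●) ┃      
 │  2 │  4 │  ┃...┃:       [G▼]┃      
─┼────┼────┼──┃...┃s:      [  ]┃      
 │ 12 │  3 │ 1┃...┃fy:     [ ] ┃      
─┼────┼────┼──┃═══┃            ┃      
 │  1 │ 15 │  ┃...┃            ┃      
─┼────┼────┼──┃..═┃            ┃      
━━━━━━━━━━━━━━┛...┃            ┃      
..................┃            ┃      
..................┃            ┃      


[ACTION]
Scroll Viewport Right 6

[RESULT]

━━━━━━━━━━━━━━┓━━━━━━━━━━━━┓          
━━━━━━━━━━┓   ┃idget       ┃          
Puzzle    ┃───┨────────────┨          
──────────┨...┃any:    [  ]┃          
──┬────┬──┃...┃e:      (●) ┃          
2 │  4 │  ┃...┃:       [G▼]┃          
──┼────┼──┃...┃s:      [  ]┃          
2 │  3 │ 1┃...┃fy:     [ ] ┃          
──┼────┼──┃═══┃            ┃          
1 │ 15 │  ┃...┃            ┃          
──┼────┼──┃..═┃            ┃          
━━━━━━━━━━┛...┃            ┃          
..............┃            ┃          
..............┃            ┃          


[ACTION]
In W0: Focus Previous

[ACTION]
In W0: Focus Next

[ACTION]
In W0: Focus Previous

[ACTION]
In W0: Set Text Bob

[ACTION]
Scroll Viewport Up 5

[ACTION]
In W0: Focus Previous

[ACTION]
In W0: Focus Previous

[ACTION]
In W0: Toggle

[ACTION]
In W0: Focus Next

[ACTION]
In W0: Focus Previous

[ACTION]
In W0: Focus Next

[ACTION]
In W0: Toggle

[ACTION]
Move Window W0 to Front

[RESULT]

━━━━━━━━┏━━━━━━━━━━━━━━━━━━┓          
━━━━━━━━┃ FormWidget       ┃          
Puzzle  ┠──────────────────┨          
────────┃  Company:    [  ]┃          
──┬────┬┃  Theme:      (●) ┃          
2 │  4 │┃  Role:       [G▼]┃          
──┼────┼┃> Notes:      [  ]┃          
2 │  3 │┃  Notify:     [ ] ┃          
──┼────┼┃                  ┃          
1 │ 15 │┃                  ┃          
──┼────┼┃                  ┃          
━━━━━━━━┃                  ┃          
........┃                  ┃          
........┃                  ┃          


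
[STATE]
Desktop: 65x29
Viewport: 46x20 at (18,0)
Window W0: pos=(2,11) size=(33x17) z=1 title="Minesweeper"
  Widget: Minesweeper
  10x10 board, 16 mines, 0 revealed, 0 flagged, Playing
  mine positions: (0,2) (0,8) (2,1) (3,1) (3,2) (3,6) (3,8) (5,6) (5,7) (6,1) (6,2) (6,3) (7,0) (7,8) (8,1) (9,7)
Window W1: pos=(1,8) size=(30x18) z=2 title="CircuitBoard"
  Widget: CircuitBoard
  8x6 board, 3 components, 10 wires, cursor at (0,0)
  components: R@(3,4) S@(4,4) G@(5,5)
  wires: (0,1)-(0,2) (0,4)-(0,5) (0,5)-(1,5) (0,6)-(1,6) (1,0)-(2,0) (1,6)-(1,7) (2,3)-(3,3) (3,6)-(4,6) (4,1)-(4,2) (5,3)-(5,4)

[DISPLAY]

                                              
                                              
                                              
                                              
                                              
                                              
                                              
                                              
━━━━━━━━━━━━┓                                 
            ┃                                 
────────────┨                                 
 7          ┃━━━┓                             
    · ─ ·   ┃   ┃                             
        │   ┃───┨                             
        ·   ┃   ┃                             
            ┃   ┃                             
·           ┃   ┃                             
│           ┃   ┃                             
·   R       ┃   ┃                             
            ┃   ┃                             


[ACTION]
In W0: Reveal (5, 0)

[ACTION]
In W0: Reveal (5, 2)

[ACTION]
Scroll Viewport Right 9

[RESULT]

                                              
                                              
                                              
                                              
                                              
                                              
                                              
                                              
━━━━━━━━━━━┓                                  
           ┃                                  
───────────┨                                  
7          ┃━━━┓                              
   · ─ ·   ┃   ┃                              
       │   ┃───┨                              
       ·   ┃   ┃                              
           ┃   ┃                              
           ┃   ┃                              
           ┃   ┃                              
   R       ┃   ┃                              
           ┃   ┃                              


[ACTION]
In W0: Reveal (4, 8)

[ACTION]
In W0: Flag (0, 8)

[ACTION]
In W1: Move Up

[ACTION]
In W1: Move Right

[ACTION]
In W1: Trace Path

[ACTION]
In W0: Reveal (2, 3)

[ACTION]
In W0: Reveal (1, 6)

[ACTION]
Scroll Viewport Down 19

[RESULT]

           ┃                                  
───────────┨                                  
7          ┃━━━┓                              
   · ─ ·   ┃   ┃                              
       │   ┃───┨                              
       ·   ┃   ┃                              
           ┃   ┃                              
           ┃   ┃                              
           ┃   ┃                              
   R       ┃   ┃                              
           ┃   ┃                              
   S       ┃   ┃                              
           ┃   ┃                              
 ─ ·   G   ┃   ┃                              
ace: Path w┃   ┃                              
           ┃   ┃                              
━━━━━━━━━━━┛   ┃                              
               ┃                              
━━━━━━━━━━━━━━━┛                              
                                              


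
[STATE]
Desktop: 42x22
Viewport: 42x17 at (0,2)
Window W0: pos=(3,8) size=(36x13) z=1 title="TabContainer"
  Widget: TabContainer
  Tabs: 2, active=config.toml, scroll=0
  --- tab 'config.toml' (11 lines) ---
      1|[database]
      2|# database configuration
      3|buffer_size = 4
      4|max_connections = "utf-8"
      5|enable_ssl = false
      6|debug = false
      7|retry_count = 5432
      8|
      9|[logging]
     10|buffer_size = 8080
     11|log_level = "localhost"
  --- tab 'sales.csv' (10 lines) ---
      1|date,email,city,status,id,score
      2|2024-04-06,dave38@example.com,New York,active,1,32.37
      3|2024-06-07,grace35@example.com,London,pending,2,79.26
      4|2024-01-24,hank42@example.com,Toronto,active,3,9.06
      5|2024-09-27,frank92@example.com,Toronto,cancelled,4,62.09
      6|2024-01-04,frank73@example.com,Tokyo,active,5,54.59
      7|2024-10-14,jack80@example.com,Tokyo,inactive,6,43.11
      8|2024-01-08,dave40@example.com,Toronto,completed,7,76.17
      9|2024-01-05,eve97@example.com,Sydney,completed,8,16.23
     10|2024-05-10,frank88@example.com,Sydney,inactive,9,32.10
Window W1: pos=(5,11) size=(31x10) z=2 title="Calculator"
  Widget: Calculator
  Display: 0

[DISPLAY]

                                          
                                          
                                          
                                          
                                          
                                          
   ┏━━━━━━━━━━━━━━━━━━━━━━━━━━━━━━━━━━┓   
   ┃ TabContainer                     ┃   
   ┠──────────────────────────────────┨   
   ┃[┏━━━━━━━━━━━━━━━━━━━━━━━━━━━━━┓  ┃   
   ┃─┃ Calculator                  ┃──┃   
   ┃[┠─────────────────────────────┨  ┃   
   ┃#┃                            0┃  ┃   
   ┃b┃┌───┬───┬───┬───┐            ┃  ┃   
   ┃m┃│ 7 │ 8 │ 9 │ ÷ │            ┃  ┃   
   ┃e┃├───┼───┼───┼───┤            ┃  ┃   
   ┃d┃│ 4 │ 5 │ 6 │ × │            ┃  ┃   


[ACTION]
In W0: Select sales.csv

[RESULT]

                                          
                                          
                                          
                                          
                                          
                                          
   ┏━━━━━━━━━━━━━━━━━━━━━━━━━━━━━━━━━━┓   
   ┃ TabContainer                     ┃   
   ┠──────────────────────────────────┨   
   ┃ ┏━━━━━━━━━━━━━━━━━━━━━━━━━━━━━┓  ┃   
   ┃─┃ Calculator                  ┃──┃   
   ┃d┠─────────────────────────────┨  ┃   
   ┃2┃                            0┃w ┃   
   ┃2┃┌───┬───┬───┬───┐            ┃on┃   
   ┃2┃│ 7 │ 8 │ 9 │ ÷ │            ┃ro┃   
   ┃2┃├───┼───┼───┼───┤            ┃or┃   
   ┃2┃│ 4 │ 5 │ 6 │ × │            ┃ok┃   


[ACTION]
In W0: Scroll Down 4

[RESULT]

                                          
                                          
                                          
                                          
                                          
                                          
   ┏━━━━━━━━━━━━━━━━━━━━━━━━━━━━━━━━━━┓   
   ┃ TabContainer                     ┃   
   ┠──────────────────────────────────┨   
   ┃ ┏━━━━━━━━━━━━━━━━━━━━━━━━━━━━━┓  ┃   
   ┃─┃ Calculator                  ┃──┃   
   ┃2┠─────────────────────────────┨or┃   
   ┃2┃                            0┃ok┃   
   ┃2┃┌───┬───┬───┬───┐            ┃ky┃   
   ┃2┃│ 7 │ 8 │ 9 │ ÷ │            ┃ro┃   
   ┃2┃├───┼───┼───┼───┤            ┃ne┃   
   ┃2┃│ 4 │ 5 │ 6 │ × │            ┃yd┃   


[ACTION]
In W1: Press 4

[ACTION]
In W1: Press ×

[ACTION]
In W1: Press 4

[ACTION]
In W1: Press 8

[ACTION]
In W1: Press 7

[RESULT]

                                          
                                          
                                          
                                          
                                          
                                          
   ┏━━━━━━━━━━━━━━━━━━━━━━━━━━━━━━━━━━┓   
   ┃ TabContainer                     ┃   
   ┠──────────────────────────────────┨   
   ┃ ┏━━━━━━━━━━━━━━━━━━━━━━━━━━━━━┓  ┃   
   ┃─┃ Calculator                  ┃──┃   
   ┃2┠─────────────────────────────┨or┃   
   ┃2┃                          487┃ok┃   
   ┃2┃┌───┬───┬───┬───┐            ┃ky┃   
   ┃2┃│ 7 │ 8 │ 9 │ ÷ │            ┃ro┃   
   ┃2┃├───┼───┼───┼───┤            ┃ne┃   
   ┃2┃│ 4 │ 5 │ 6 │ × │            ┃yd┃   


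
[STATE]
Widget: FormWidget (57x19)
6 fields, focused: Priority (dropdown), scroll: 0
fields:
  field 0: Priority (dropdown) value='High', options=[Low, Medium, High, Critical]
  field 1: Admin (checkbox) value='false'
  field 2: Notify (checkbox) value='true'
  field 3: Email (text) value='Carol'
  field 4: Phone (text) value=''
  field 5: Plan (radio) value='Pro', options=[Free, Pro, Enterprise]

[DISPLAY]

> Priority:   [High                                    ▼]
  Admin:      [ ]                                        
  Notify:     [x]                                        
  Email:      [Carol                                    ]
  Phone:      [                                         ]
  Plan:       ( ) Free  (●) Pro  ( ) Enterprise          
                                                         
                                                         
                                                         
                                                         
                                                         
                                                         
                                                         
                                                         
                                                         
                                                         
                                                         
                                                         
                                                         


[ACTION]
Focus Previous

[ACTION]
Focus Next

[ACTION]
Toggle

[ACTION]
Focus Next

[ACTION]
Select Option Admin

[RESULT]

  Priority:   [High                                    ▼]
> Admin:      [ ]                                        
  Notify:     [x]                                        
  Email:      [Carol                                    ]
  Phone:      [                                         ]
  Plan:       ( ) Free  (●) Pro  ( ) Enterprise          
                                                         
                                                         
                                                         
                                                         
                                                         
                                                         
                                                         
                                                         
                                                         
                                                         
                                                         
                                                         
                                                         


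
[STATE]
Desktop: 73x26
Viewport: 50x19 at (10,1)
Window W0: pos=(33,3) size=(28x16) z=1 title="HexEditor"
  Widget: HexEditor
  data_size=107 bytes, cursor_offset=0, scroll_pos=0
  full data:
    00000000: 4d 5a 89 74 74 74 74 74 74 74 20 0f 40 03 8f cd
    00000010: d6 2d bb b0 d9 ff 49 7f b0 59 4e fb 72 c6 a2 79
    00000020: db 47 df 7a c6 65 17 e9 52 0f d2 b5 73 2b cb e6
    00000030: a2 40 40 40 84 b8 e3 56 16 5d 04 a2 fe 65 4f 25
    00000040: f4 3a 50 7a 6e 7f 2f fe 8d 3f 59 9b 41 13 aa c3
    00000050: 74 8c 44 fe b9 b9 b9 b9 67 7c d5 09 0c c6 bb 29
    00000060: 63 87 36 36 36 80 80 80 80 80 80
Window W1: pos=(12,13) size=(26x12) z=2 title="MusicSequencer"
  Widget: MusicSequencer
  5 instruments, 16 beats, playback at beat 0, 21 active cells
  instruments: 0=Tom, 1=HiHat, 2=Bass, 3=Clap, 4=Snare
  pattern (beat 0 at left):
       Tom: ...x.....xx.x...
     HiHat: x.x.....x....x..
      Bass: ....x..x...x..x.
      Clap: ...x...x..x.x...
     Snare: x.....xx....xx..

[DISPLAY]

                                                  
                                                  
                       ┏━━━━━━━━━━━━━━━━━━━━━━━━━━
                       ┃ HexEditor                
                       ┠──────────────────────────
                       ┃00000000  4D 5a 89 74 74 7
                       ┃00000010  d6 2d bb b0 d9 f
                       ┃00000020  db 47 df 7a c6 6
                       ┃00000030  a2 40 40 40 84 b
                       ┃00000040  f4 3a 50 7a 6e 7
                       ┃00000050  74 8c 44 fe b9 b
                       ┃00000060  63 87 36 36 36 8
  ┏━━━━━━━━━━━━━━━━━━━━━━━━┓                      
  ┃ MusicSequencer         ┃                      
  ┠────────────────────────┨                      
  ┃      ▼123456789012345  ┃                      
  ┃   Tom···█·····██·█···  ┃                      
  ┃ HiHat█·█·····█····█··  ┃━━━━━━━━━━━━━━━━━━━━━━
  ┃  Bass····█··█···█··█·  ┃                      


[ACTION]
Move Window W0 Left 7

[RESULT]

                                                  
                                                  
                ┏━━━━━━━━━━━━━━━━━━━━━━━━━━┓      
                ┃ HexEditor                ┃      
                ┠──────────────────────────┨      
                ┃00000000  4D 5a 89 74 74 7┃      
                ┃00000010  d6 2d bb b0 d9 f┃      
                ┃00000020  db 47 df 7a c6 6┃      
                ┃00000030  a2 40 40 40 84 b┃      
                ┃00000040  f4 3a 50 7a 6e 7┃      
                ┃00000050  74 8c 44 fe b9 b┃      
                ┃00000060  63 87 36 36 36 8┃      
  ┏━━━━━━━━━━━━━━━━━━━━━━━━┓               ┃      
  ┃ MusicSequencer         ┃               ┃      
  ┠────────────────────────┨               ┃      
  ┃      ▼123456789012345  ┃               ┃      
  ┃   Tom···█·····██·█···  ┃               ┃      
  ┃ HiHat█·█·····█····█··  ┃━━━━━━━━━━━━━━━┛      
  ┃  Bass····█··█···█··█·  ┃                      


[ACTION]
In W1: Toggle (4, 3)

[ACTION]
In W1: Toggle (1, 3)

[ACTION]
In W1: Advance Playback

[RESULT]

                                                  
                                                  
                ┏━━━━━━━━━━━━━━━━━━━━━━━━━━┓      
                ┃ HexEditor                ┃      
                ┠──────────────────────────┨      
                ┃00000000  4D 5a 89 74 74 7┃      
                ┃00000010  d6 2d bb b0 d9 f┃      
                ┃00000020  db 47 df 7a c6 6┃      
                ┃00000030  a2 40 40 40 84 b┃      
                ┃00000040  f4 3a 50 7a 6e 7┃      
                ┃00000050  74 8c 44 fe b9 b┃      
                ┃00000060  63 87 36 36 36 8┃      
  ┏━━━━━━━━━━━━━━━━━━━━━━━━┓               ┃      
  ┃ MusicSequencer         ┃               ┃      
  ┠────────────────────────┨               ┃      
  ┃      0▼23456789012345  ┃               ┃      
  ┃   Tom···█·····██·█···  ┃               ┃      
  ┃ HiHat█·██····█····█··  ┃━━━━━━━━━━━━━━━┛      
  ┃  Bass····█··█···█··█·  ┃                      


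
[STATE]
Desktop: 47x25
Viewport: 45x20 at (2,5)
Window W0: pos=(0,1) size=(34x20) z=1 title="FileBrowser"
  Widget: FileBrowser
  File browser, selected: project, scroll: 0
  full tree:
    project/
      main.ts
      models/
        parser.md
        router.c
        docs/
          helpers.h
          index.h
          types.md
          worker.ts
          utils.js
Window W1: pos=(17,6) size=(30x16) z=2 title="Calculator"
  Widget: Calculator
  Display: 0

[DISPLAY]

   main.ts                     ┃             
   [+] models/ ┏━━━━━━━━━━━━━━━━━━━━━━━━━━━━┓
               ┃ Calculator                 ┃
               ┠────────────────────────────┨
               ┃                           0┃
               ┃┌───┬───┬───┬───┐           ┃
               ┃│ 7 │ 8 │ 9 │ ÷ │           ┃
               ┃├───┼───┼───┼───┤           ┃
               ┃│ 4 │ 5 │ 6 │ × │           ┃
               ┃├───┼───┼───┼───┤           ┃
               ┃│ 1 │ 2 │ 3 │ - │           ┃
               ┃├───┼───┼───┼───┤           ┃
               ┃│ 0 │ . │ = │ + │           ┃
               ┃├───┼───┼───┼───┤           ┃
               ┃│ C │ MC│ MR│ M+│           ┃
━━━━━━━━━━━━━━━┃└───┴───┴───┴───┘           ┃
               ┗━━━━━━━━━━━━━━━━━━━━━━━━━━━━┛
                                             
                                             
                                             


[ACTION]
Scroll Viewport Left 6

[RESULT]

┃    main.ts                     ┃           
┃    [+] models/ ┏━━━━━━━━━━━━━━━━━━━━━━━━━━━
┃                ┃ Calculator                
┃                ┠───────────────────────────
┃                ┃                           
┃                ┃┌───┬───┬───┬───┐          
┃                ┃│ 7 │ 8 │ 9 │ ÷ │          
┃                ┃├───┼───┼───┼───┤          
┃                ┃│ 4 │ 5 │ 6 │ × │          
┃                ┃├───┼───┼───┼───┤          
┃                ┃│ 1 │ 2 │ 3 │ - │          
┃                ┃├───┼───┼───┼───┤          
┃                ┃│ 0 │ . │ = │ + │          
┃                ┃├───┼───┼───┼───┤          
┃                ┃│ C │ MC│ MR│ M+│          
┗━━━━━━━━━━━━━━━━┃└───┴───┴───┴───┘          
                 ┗━━━━━━━━━━━━━━━━━━━━━━━━━━━
                                             
                                             
                                             


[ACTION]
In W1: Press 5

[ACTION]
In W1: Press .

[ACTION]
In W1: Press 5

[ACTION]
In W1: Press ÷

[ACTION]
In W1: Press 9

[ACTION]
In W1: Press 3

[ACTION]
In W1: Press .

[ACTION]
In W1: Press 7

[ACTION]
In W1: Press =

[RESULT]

┃    main.ts                     ┃           
┃    [+] models/ ┏━━━━━━━━━━━━━━━━━━━━━━━━━━━
┃                ┃ Calculator                
┃                ┠───────────────────────────
┃                ┃               0.0586979722
┃                ┃┌───┬───┬───┬───┐          
┃                ┃│ 7 │ 8 │ 9 │ ÷ │          
┃                ┃├───┼───┼───┼───┤          
┃                ┃│ 4 │ 5 │ 6 │ × │          
┃                ┃├───┼───┼───┼───┤          
┃                ┃│ 1 │ 2 │ 3 │ - │          
┃                ┃├───┼───┼───┼───┤          
┃                ┃│ 0 │ . │ = │ + │          
┃                ┃├───┼───┼───┼───┤          
┃                ┃│ C │ MC│ MR│ M+│          
┗━━━━━━━━━━━━━━━━┃└───┴───┴───┴───┘          
                 ┗━━━━━━━━━━━━━━━━━━━━━━━━━━━
                                             
                                             
                                             


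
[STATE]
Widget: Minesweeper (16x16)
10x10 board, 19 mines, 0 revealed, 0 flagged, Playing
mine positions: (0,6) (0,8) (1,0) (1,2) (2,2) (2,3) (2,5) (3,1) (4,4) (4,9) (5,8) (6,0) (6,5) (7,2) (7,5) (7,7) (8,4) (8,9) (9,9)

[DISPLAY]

■■■■■■■■■■      
■■■■■■■■■■      
■■■■■■■■■■      
■■■■■■■■■■      
■■■■■■■■■■      
■■■■■■■■■■      
■■■■■■■■■■      
■■■■■■■■■■      
■■■■■■■■■■      
■■■■■■■■■■      
                
                
                
                
                
                


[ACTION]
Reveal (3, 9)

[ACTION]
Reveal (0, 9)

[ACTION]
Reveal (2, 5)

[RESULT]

■■■■■■✹■✹1      
✹■✹■■■■■■■      
■■✹✹■✹■■■■      
■✹■■■■■■■1      
■■■■✹■■■■✹      
■■■■■■■■✹■      
✹■■■■✹■■■■      
■■✹■■✹■✹■■      
■■■■✹■■■■✹      
■■■■■■■■■✹      
                
                
                
                
                
                


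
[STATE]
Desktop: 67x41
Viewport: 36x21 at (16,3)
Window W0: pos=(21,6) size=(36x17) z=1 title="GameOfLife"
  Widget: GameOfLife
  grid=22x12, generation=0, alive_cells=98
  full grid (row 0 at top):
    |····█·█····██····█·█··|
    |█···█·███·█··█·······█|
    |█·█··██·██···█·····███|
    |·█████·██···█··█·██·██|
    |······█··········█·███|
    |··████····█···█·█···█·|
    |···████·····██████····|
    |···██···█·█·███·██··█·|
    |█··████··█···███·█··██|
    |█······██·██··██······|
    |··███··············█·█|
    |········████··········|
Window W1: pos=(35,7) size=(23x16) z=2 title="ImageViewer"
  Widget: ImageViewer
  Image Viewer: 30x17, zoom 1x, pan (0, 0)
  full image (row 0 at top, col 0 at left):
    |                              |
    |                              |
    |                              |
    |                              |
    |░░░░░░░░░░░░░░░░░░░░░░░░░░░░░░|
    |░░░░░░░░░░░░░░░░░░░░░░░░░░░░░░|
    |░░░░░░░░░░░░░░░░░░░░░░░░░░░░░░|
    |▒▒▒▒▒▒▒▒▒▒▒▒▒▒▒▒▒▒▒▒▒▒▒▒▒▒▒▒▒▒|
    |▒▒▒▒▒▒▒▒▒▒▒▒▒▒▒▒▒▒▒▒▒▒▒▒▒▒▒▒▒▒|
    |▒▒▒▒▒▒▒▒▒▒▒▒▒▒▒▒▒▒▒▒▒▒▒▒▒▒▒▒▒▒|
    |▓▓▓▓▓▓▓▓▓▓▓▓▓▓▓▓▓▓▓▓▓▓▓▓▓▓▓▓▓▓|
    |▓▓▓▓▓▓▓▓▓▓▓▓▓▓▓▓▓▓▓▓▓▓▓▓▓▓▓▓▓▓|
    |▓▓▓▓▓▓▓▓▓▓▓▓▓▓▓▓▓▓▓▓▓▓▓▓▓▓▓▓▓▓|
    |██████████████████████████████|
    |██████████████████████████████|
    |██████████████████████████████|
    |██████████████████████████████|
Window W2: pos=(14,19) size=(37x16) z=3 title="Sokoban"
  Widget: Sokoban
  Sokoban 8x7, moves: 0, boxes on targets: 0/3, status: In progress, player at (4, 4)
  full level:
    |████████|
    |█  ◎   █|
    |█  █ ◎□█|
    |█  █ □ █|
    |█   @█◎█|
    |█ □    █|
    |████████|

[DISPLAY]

                                    
                                    
                                    
     ┏━━━━━━━━━━━━━━━━━━━━━━━━━━━━━━
     ┃ GameOfLife  ┏━━━━━━━━━━━━━━━━
     ┠─────────────┃ ImageViewer    
     ┃Gen: 0       ┠────────────────
     ┃····█·█····██┃                
     ┃█···█·███·█··┃                
     ┃█·█··██·██···┃                
     ┃·█████·██···█┃                
     ┃······█······┃░░░░░░░░░░░░░░░░
     ┃··████····█··┃░░░░░░░░░░░░░░░░
     ┃···████·····█┃░░░░░░░░░░░░░░░░
     ┃···██···█·█·█┃▒▒▒▒▒▒▒▒▒▒▒▒▒▒▒▒
     ┃█··████··█···┃▒▒▒▒▒▒▒▒▒▒▒▒▒▒▒▒
━━━━━━━━━━━━━━━━━━━━━━━━━━━━━━━━━━┓▒
Sokoban                           ┃▓
──────────────────────────────────┨▓
███████                           ┃━
  ◎   █                           ┃ 


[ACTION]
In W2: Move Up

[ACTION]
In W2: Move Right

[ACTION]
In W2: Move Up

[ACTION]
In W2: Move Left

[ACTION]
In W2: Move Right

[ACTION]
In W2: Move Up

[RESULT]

                                    
                                    
                                    
     ┏━━━━━━━━━━━━━━━━━━━━━━━━━━━━━━
     ┃ GameOfLife  ┏━━━━━━━━━━━━━━━━
     ┠─────────────┃ ImageViewer    
     ┃Gen: 0       ┠────────────────
     ┃····█·█····██┃                
     ┃█···█·███·█··┃                
     ┃█·█··██·██···┃                
     ┃·█████·██···█┃                
     ┃······█······┃░░░░░░░░░░░░░░░░
     ┃··████····█··┃░░░░░░░░░░░░░░░░
     ┃···████·····█┃░░░░░░░░░░░░░░░░
     ┃···██···█·█·█┃▒▒▒▒▒▒▒▒▒▒▒▒▒▒▒▒
     ┃█··████··█···┃▒▒▒▒▒▒▒▒▒▒▒▒▒▒▒▒
━━━━━━━━━━━━━━━━━━━━━━━━━━━━━━━━━━┓▒
Sokoban                           ┃▓
──────────────────────────────────┨▓
███████                           ┃━
  ◎ @ █                           ┃ 


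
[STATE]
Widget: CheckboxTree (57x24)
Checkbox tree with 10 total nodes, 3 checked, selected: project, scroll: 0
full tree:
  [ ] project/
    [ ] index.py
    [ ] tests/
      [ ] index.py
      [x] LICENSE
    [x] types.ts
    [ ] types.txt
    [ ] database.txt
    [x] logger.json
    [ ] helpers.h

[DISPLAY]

>[-] project/                                            
   [ ] index.py                                          
   [-] tests/                                            
     [ ] index.py                                        
     [x] LICENSE                                         
   [x] types.ts                                          
   [ ] types.txt                                         
   [ ] database.txt                                      
   [x] logger.json                                       
   [ ] helpers.h                                         
                                                         
                                                         
                                                         
                                                         
                                                         
                                                         
                                                         
                                                         
                                                         
                                                         
                                                         
                                                         
                                                         
                                                         


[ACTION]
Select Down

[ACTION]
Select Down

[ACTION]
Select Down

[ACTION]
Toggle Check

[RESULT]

 [-] project/                                            
   [ ] index.py                                          
   [x] tests/                                            
>    [x] index.py                                        
     [x] LICENSE                                         
   [x] types.ts                                          
   [ ] types.txt                                         
   [ ] database.txt                                      
   [x] logger.json                                       
   [ ] helpers.h                                         
                                                         
                                                         
                                                         
                                                         
                                                         
                                                         
                                                         
                                                         
                                                         
                                                         
                                                         
                                                         
                                                         
                                                         


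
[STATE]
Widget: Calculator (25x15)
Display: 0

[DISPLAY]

                        0
┌───┬───┬───┬───┐        
│ 7 │ 8 │ 9 │ ÷ │        
├───┼───┼───┼───┤        
│ 4 │ 5 │ 6 │ × │        
├───┼───┼───┼───┤        
│ 1 │ 2 │ 3 │ - │        
├───┼───┼───┼───┤        
│ 0 │ . │ = │ + │        
├───┼───┼───┼───┤        
│ C │ MC│ MR│ M+│        
└───┴───┴───┴───┘        
                         
                         
                         


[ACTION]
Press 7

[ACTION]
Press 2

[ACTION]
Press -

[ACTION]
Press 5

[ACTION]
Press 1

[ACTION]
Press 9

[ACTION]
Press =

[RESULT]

                     -447
┌───┬───┬───┬───┐        
│ 7 │ 8 │ 9 │ ÷ │        
├───┼───┼───┼───┤        
│ 4 │ 5 │ 6 │ × │        
├───┼───┼───┼───┤        
│ 1 │ 2 │ 3 │ - │        
├───┼───┼───┼───┤        
│ 0 │ . │ = │ + │        
├───┼───┼───┼───┤        
│ C │ MC│ MR│ M+│        
└───┴───┴───┴───┘        
                         
                         
                         
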